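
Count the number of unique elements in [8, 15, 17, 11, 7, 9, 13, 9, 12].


List all unique values:
Distinct values: [7, 8, 9, 11, 12, 13, 15, 17]
Count = 8
Final answer: 8


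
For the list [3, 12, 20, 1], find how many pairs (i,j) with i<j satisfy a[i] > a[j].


For each element, count the later elements that are smaller than it:
  3 (index 0): smaller elements after it = [1] -> 1
  12 (index 1): smaller elements after it = [1] -> 1
  20 (index 2): smaller elements after it = [1] -> 1
Total inversions = 1 + 1 + 1 = 3
Final answer: 3


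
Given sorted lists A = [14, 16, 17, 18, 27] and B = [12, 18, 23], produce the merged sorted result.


List A: [14, 16, 17, 18, 27]
List B: [12, 18, 23]
Repeatedly compare the front elements and take the smaller:
  14 vs 12 -> take 12
  14 vs 18 -> take 14
  16 vs 18 -> take 16
  17 vs 18 -> take 17
  18 vs 18 -> take 18
  27 vs 18 -> take 18
  27 vs 23 -> take 23
  B is exhausted; append the rest of A: [27]
Final answer: [12, 14, 16, 17, 18, 18, 23, 27]


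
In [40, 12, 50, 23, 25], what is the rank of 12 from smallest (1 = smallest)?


Sort ascending: [12, 23, 25, 40, 50]
Find 12 in the sorted list.
12 is at position 1 (1-indexed).
Final answer: 1


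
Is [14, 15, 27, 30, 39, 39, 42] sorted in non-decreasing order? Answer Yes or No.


Check consecutive pairs:
  14 <= 15? True
  15 <= 27? True
  27 <= 30? True
  30 <= 39? True
  39 <= 39? True
  39 <= 42? True
Every consecutive pair is in order, so the list is non-decreasing.
Final answer: Yes


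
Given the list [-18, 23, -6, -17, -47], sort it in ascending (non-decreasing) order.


Original list: [-18, 23, -6, -17, -47]
Repeatedly take the smallest remaining element:
  Remaining [-18, 23, -6, -17, -47] -> smallest is -47
  Remaining [-18, 23, -6, -17] -> smallest is -18
  Remaining [23, -6, -17] -> smallest is -17
  Remaining [23, -6] -> smallest is -6
  Remaining [23] -> smallest is 23
Collecting the picks in order gives the sorted list.
Final answer: [-47, -18, -17, -6, 23]


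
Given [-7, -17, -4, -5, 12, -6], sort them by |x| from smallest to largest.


Compute absolute values:
  |-7| = 7
  |-17| = 17
  |-4| = 4
  |-5| = 5
  |12| = 12
  |-6| = 6
Absolute values in increasing order: 4 < 5 < 6 < 7 < 12 < 17
Listing the original numbers in that order gives the answer.
Final answer: [-4, -5, -6, -7, 12, -17]


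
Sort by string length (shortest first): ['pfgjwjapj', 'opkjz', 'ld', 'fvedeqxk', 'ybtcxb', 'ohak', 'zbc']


Compute lengths:
  'pfgjwjapj' has length 9
  'opkjz' has length 5
  'ld' has length 2
  'fvedeqxk' has length 8
  'ybtcxb' has length 6
  'ohak' has length 4
  'zbc' has length 3
Lengths in increasing order: 2 < 3 < 4 < 5 < 6 < 8 < 9
Listing the words in that order gives the answer.
Final answer: ['ld', 'zbc', 'ohak', 'opkjz', 'ybtcxb', 'fvedeqxk', 'pfgjwjapj']


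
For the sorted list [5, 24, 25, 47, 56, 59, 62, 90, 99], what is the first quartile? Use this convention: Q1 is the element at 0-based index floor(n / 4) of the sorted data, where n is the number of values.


The list has n = 9 elements.
Q1 index = floor(9 / 4) = floor(2.25) = 2
Counting from index 0 in the sorted data, the element at index 2 is 25.
Final answer: 25


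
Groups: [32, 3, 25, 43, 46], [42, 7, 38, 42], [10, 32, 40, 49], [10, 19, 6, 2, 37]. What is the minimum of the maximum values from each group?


Find max of each group:
  Group 1: [32, 3, 25, 43, 46] -> max = 46
  Group 2: [42, 7, 38, 42] -> max = 42
  Group 3: [10, 32, 40, 49] -> max = 49
  Group 4: [10, 19, 6, 2, 37] -> max = 37
Maxes: [46, 42, 49, 37]
Minimum of maxes = 37
Final answer: 37


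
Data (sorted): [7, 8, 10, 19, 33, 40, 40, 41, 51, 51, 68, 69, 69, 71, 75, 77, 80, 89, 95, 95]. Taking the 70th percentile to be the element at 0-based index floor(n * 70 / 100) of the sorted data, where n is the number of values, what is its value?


The dataset has n = 20 elements.
Index = floor(20 * 70 / 100) = floor(1400 / 100) = floor(14) = 14
Counting from index 0 in the sorted data, the element at index 14 is 75.
Final answer: 75


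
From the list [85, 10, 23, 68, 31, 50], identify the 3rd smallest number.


Sort ascending: [10, 23, 31, 50, 68, 85]
The 3rd element (1-indexed) is at index 2.
Value = 31
Final answer: 31


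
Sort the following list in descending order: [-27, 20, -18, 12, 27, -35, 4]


Original list: [-27, 20, -18, 12, 27, -35, 4]
Repeatedly take the largest remaining element:
  Remaining [-27, 20, -18, 12, 27, -35, 4] -> largest is 27
  Remaining [-27, 20, -18, 12, -35, 4] -> largest is 20
  Remaining [-27, -18, 12, -35, 4] -> largest is 12
  Remaining [-27, -18, -35, 4] -> largest is 4
  Remaining [-27, -18, -35] -> largest is -18
  Remaining [-27, -35] -> largest is -27
  Remaining [-35] -> largest is -35
Collecting the picks in order gives the descending list.
Final answer: [27, 20, 12, 4, -18, -27, -35]


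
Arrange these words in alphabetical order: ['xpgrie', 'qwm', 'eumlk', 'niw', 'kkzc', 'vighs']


Compare strings character by character (the first differing letter decides):
  'eumlk' < 'kkzc' since 'e' < 'k' at position 1
  'kkzc' < 'niw' since 'k' < 'n' at position 1
  'niw' < 'qwm' since 'n' < 'q' at position 1
  'qwm' < 'vighs' since 'q' < 'v' at position 1
  'vighs' < 'xpgrie' since 'v' < 'x' at position 1
Chaining these comparisons gives the alphabetical order.
Final answer: ['eumlk', 'kkzc', 'niw', 'qwm', 'vighs', 'xpgrie']


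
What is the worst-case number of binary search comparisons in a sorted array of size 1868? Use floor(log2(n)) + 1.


Binary search halves the search space each step.
Maximum comparisons = floor(log2(1868)) + 1
log2(1868) = 10.8673
floor(log2(1868)) = 10, so 10 + 1 = 11
Final answer: 11


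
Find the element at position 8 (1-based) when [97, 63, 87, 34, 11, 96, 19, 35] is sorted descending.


Sort descending: [97, 96, 87, 63, 35, 34, 19, 11]
The 8th element (1-indexed) is at index 7.
Value = 11
Final answer: 11


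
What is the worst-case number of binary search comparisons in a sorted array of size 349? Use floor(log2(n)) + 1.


Binary search halves the search space each step.
Maximum comparisons = floor(log2(349)) + 1
log2(349) = 8.4471
floor(log2(349)) = 8, so 8 + 1 = 9
Final answer: 9


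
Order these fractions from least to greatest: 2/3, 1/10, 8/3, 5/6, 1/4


Convert to decimal for comparison:
  2/3 = 0.6667
  1/10 = 0.1
  8/3 = 2.6667
  5/6 = 0.8333
  1/4 = 0.25
Decimals in increasing order: 0.1 < 0.25 < 0.6667 < 0.8333 < 2.6667
Writing each back as its fraction gives the sorted order.
Final answer: 1/10, 1/4, 2/3, 5/6, 8/3


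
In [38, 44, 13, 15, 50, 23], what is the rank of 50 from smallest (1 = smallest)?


Sort ascending: [13, 15, 23, 38, 44, 50]
Find 50 in the sorted list.
50 is at position 6 (1-indexed).
Final answer: 6


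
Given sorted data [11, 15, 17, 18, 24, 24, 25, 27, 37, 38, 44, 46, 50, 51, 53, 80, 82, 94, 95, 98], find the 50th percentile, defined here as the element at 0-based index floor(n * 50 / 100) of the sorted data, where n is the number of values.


The dataset has n = 20 elements.
Index = floor(20 * 50 / 100) = floor(1000 / 100) = floor(10) = 10
Counting from index 0 in the sorted data, the element at index 10 is 44.
Final answer: 44


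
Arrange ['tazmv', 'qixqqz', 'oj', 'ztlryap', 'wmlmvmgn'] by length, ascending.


Compute lengths:
  'tazmv' has length 5
  'qixqqz' has length 6
  'oj' has length 2
  'ztlryap' has length 7
  'wmlmvmgn' has length 8
Lengths in increasing order: 2 < 5 < 6 < 7 < 8
Listing the words in that order gives the answer.
Final answer: ['oj', 'tazmv', 'qixqqz', 'ztlryap', 'wmlmvmgn']


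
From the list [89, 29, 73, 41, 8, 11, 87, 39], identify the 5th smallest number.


Sort ascending: [8, 11, 29, 39, 41, 73, 87, 89]
The 5th element (1-indexed) is at index 4.
Value = 41
Final answer: 41


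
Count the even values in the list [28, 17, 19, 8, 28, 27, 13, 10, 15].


Check each element:
  28 is even
  17 is odd
  19 is odd
  8 is even
  28 is even
  27 is odd
  13 is odd
  10 is even
  15 is odd
Evens: [28, 8, 28, 10]
Count of evens = 4
Final answer: 4


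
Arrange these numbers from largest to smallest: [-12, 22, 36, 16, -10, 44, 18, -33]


Original list: [-12, 22, 36, 16, -10, 44, 18, -33]
Repeatedly take the largest remaining element:
  Remaining [-12, 22, 36, 16, -10, 44, 18, -33] -> largest is 44
  Remaining [-12, 22, 36, 16, -10, 18, -33] -> largest is 36
  Remaining [-12, 22, 16, -10, 18, -33] -> largest is 22
  Remaining [-12, 16, -10, 18, -33] -> largest is 18
  Remaining [-12, 16, -10, -33] -> largest is 16
  Remaining [-12, -10, -33] -> largest is -10
  Remaining [-12, -33] -> largest is -12
  Remaining [-33] -> largest is -33
Collecting the picks in order gives the descending list.
Final answer: [44, 36, 22, 18, 16, -10, -12, -33]


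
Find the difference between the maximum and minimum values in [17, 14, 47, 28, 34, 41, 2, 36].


Maximum value: 47
Minimum value: 2
Range = 47 - 2 = 45
Final answer: 45


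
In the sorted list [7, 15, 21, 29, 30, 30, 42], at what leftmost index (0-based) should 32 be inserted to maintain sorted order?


List is sorted: [7, 15, 21, 29, 30, 30, 42]
We need the leftmost position where 32 can be inserted, i.e. the first index whose element is >= 32 (or the end of the list if none is).
Binary search with low=0, high=7 (0-based indices):
  low=0, high=7, mid=3: a[3]=29 < 32, so low = 4
  low=4, high=7, mid=5: a[5]=30 < 32, so low = 6
  low=6, high=7, mid=6: a[6]=42 >= 32, so high = 6
Now low = high = 6, so the insertion index is 6.
Final answer: 6


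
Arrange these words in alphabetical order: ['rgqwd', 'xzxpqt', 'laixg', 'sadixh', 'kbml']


Compare strings character by character (the first differing letter decides):
  'kbml' < 'laixg' since 'k' < 'l' at position 1
  'laixg' < 'rgqwd' since 'l' < 'r' at position 1
  'rgqwd' < 'sadixh' since 'r' < 's' at position 1
  'sadixh' < 'xzxpqt' since 's' < 'x' at position 1
Chaining these comparisons gives the alphabetical order.
Final answer: ['kbml', 'laixg', 'rgqwd', 'sadixh', 'xzxpqt']


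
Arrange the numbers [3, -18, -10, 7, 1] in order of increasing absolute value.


Compute absolute values:
  |3| = 3
  |-18| = 18
  |-10| = 10
  |7| = 7
  |1| = 1
Absolute values in increasing order: 1 < 3 < 7 < 10 < 18
Listing the original numbers in that order gives the answer.
Final answer: [1, 3, 7, -10, -18]


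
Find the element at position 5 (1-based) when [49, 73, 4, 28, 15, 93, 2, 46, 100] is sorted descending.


Sort descending: [100, 93, 73, 49, 46, 28, 15, 4, 2]
The 5th element (1-indexed) is at index 4.
Value = 46
Final answer: 46


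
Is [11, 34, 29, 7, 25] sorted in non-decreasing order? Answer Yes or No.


Check consecutive pairs:
  11 <= 34? True
  34 <= 29? False
  29 <= 7? False
  7 <= 25? True
2 consecutive pair(s) are out of order, so the list is not sorted.
Final answer: No


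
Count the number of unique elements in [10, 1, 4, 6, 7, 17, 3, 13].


List all unique values:
Distinct values: [1, 3, 4, 6, 7, 10, 13, 17]
Count = 8
Final answer: 8


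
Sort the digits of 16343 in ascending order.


The number 16343 has digits: 1, 6, 3, 4, 3
Sorted: 1, 3, 3, 4, 6
Joining the sorted digits gives the result.
Final answer: 13346


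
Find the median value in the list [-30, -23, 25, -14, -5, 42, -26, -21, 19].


First, sort the list: [-30, -26, -23, -21, -14, -5, 19, 25, 42]
The list has 9 elements (odd count).
The middle index is 4 (0-based), and the element there is -14.
Final answer: -14


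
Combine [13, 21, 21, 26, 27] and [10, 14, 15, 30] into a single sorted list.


List A: [13, 21, 21, 26, 27]
List B: [10, 14, 15, 30]
Repeatedly compare the front elements and take the smaller:
  13 vs 10 -> take 10
  13 vs 14 -> take 13
  21 vs 14 -> take 14
  21 vs 15 -> take 15
  21 vs 30 -> take 21
  21 vs 30 -> take 21
  26 vs 30 -> take 26
  27 vs 30 -> take 27
  A is exhausted; append the rest of B: [30]
Final answer: [10, 13, 14, 15, 21, 21, 26, 27, 30]


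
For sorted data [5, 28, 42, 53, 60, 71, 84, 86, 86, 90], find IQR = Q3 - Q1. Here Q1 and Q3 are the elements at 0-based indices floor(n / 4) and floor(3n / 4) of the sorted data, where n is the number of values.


The data has n = 10 elements.
Q1 index = floor(10 / 4) = floor(2.5) = 2; Q3 index = floor(3 * 10 / 4) = floor(7.5) = 7
Q1 = element at index 2 = 42
Q3 = element at index 7 = 86
IQR = 86 - 42 = 44
Final answer: 44


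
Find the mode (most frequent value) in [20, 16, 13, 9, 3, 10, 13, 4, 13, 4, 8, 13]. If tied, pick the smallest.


Count the frequency of each value:
  3 appears 1 time(s)
  4 appears 2 time(s)
  8 appears 1 time(s)
  9 appears 1 time(s)
  10 appears 1 time(s)
  13 appears 4 time(s)
  16 appears 1 time(s)
  20 appears 1 time(s)
Maximum frequency is 4.
Only 13 reaches that frequency, so it is the mode.
Final answer: 13


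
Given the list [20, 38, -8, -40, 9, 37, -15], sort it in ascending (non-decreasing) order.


Original list: [20, 38, -8, -40, 9, 37, -15]
Repeatedly take the smallest remaining element:
  Remaining [20, 38, -8, -40, 9, 37, -15] -> smallest is -40
  Remaining [20, 38, -8, 9, 37, -15] -> smallest is -15
  Remaining [20, 38, -8, 9, 37] -> smallest is -8
  Remaining [20, 38, 9, 37] -> smallest is 9
  Remaining [20, 38, 37] -> smallest is 20
  Remaining [38, 37] -> smallest is 37
  Remaining [38] -> smallest is 38
Collecting the picks in order gives the sorted list.
Final answer: [-40, -15, -8, 9, 20, 37, 38]


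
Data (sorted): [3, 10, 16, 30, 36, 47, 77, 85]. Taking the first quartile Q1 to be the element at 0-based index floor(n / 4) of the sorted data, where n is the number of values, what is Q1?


The list has n = 8 elements.
Q1 index = floor(8 / 4) = floor(2) = 2
Counting from index 0 in the sorted data, the element at index 2 is 16.
Final answer: 16


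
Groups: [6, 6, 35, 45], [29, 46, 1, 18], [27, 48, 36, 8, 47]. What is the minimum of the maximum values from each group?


Find max of each group:
  Group 1: [6, 6, 35, 45] -> max = 45
  Group 2: [29, 46, 1, 18] -> max = 46
  Group 3: [27, 48, 36, 8, 47] -> max = 48
Maxes: [45, 46, 48]
Minimum of maxes = 45
Final answer: 45


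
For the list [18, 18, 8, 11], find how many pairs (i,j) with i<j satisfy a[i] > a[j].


For each element, count the later elements that are smaller than it:
  18 (index 0): smaller elements after it = [8, 11] -> 2
  18 (index 1): smaller elements after it = [8, 11] -> 2
  8 (index 2): smaller elements after it = [] -> 0
Total inversions = 2 + 2 + 0 = 4
Final answer: 4


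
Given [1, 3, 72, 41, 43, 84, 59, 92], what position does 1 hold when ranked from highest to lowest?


Sort descending: [92, 84, 72, 59, 43, 41, 3, 1]
Find 1 in the sorted list.
1 is at position 8.
Final answer: 8


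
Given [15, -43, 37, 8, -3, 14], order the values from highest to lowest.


Original list: [15, -43, 37, 8, -3, 14]
Repeatedly take the largest remaining element:
  Remaining [15, -43, 37, 8, -3, 14] -> largest is 37
  Remaining [15, -43, 8, -3, 14] -> largest is 15
  Remaining [-43, 8, -3, 14] -> largest is 14
  Remaining [-43, 8, -3] -> largest is 8
  Remaining [-43, -3] -> largest is -3
  Remaining [-43] -> largest is -43
Collecting the picks in order gives the descending list.
Final answer: [37, 15, 14, 8, -3, -43]


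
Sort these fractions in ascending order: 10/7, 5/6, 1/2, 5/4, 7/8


Convert to decimal for comparison:
  10/7 = 1.4286
  5/6 = 0.8333
  1/2 = 0.5
  5/4 = 1.25
  7/8 = 0.875
Decimals in increasing order: 0.5 < 0.8333 < 0.875 < 1.25 < 1.4286
Writing each back as its fraction gives the sorted order.
Final answer: 1/2, 5/6, 7/8, 5/4, 10/7


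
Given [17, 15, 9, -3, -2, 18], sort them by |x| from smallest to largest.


Compute absolute values:
  |17| = 17
  |15| = 15
  |9| = 9
  |-3| = 3
  |-2| = 2
  |18| = 18
Absolute values in increasing order: 2 < 3 < 9 < 15 < 17 < 18
Listing the original numbers in that order gives the answer.
Final answer: [-2, -3, 9, 15, 17, 18]


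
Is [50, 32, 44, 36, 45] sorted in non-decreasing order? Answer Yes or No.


Check consecutive pairs:
  50 <= 32? False
  32 <= 44? True
  44 <= 36? False
  36 <= 45? True
2 consecutive pair(s) are out of order, so the list is not sorted.
Final answer: No


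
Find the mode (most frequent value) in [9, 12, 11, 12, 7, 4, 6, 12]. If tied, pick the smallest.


Count the frequency of each value:
  4 appears 1 time(s)
  6 appears 1 time(s)
  7 appears 1 time(s)
  9 appears 1 time(s)
  11 appears 1 time(s)
  12 appears 3 time(s)
Maximum frequency is 3.
Only 12 reaches that frequency, so it is the mode.
Final answer: 12


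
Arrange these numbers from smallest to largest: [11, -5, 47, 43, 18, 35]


Original list: [11, -5, 47, 43, 18, 35]
Repeatedly take the smallest remaining element:
  Remaining [11, -5, 47, 43, 18, 35] -> smallest is -5
  Remaining [11, 47, 43, 18, 35] -> smallest is 11
  Remaining [47, 43, 18, 35] -> smallest is 18
  Remaining [47, 43, 35] -> smallest is 35
  Remaining [47, 43] -> smallest is 43
  Remaining [47] -> smallest is 47
Collecting the picks in order gives the sorted list.
Final answer: [-5, 11, 18, 35, 43, 47]


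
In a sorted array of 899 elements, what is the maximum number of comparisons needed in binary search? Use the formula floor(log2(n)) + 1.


Binary search halves the search space each step.
Maximum comparisons = floor(log2(899)) + 1
log2(899) = 9.8122
floor(log2(899)) = 9, so 9 + 1 = 10
Final answer: 10


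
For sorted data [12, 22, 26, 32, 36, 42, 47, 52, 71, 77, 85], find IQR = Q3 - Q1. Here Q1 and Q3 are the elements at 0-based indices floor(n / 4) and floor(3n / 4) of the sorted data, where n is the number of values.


The data has n = 11 elements.
Q1 index = floor(11 / 4) = floor(2.75) = 2; Q3 index = floor(3 * 11 / 4) = floor(8.25) = 8
Q1 = element at index 2 = 26
Q3 = element at index 8 = 71
IQR = 71 - 26 = 45
Final answer: 45


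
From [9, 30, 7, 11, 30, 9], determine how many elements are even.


Check each element:
  9 is odd
  30 is even
  7 is odd
  11 is odd
  30 is even
  9 is odd
Evens: [30, 30]
Count of evens = 2
Final answer: 2


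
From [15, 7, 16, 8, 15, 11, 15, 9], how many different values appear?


List all unique values:
Distinct values: [7, 8, 9, 11, 15, 16]
Count = 6
Final answer: 6


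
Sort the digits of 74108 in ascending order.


The number 74108 has digits: 7, 4, 1, 0, 8
Sorted: 0, 1, 4, 7, 8
Joining the sorted digits gives the result.
Final answer: 01478


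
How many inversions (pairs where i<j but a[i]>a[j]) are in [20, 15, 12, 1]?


For each element, count the later elements that are smaller than it:
  20 (index 0): smaller elements after it = [15, 12, 1] -> 3
  15 (index 1): smaller elements after it = [12, 1] -> 2
  12 (index 2): smaller elements after it = [1] -> 1
Total inversions = 3 + 2 + 1 = 6
Final answer: 6


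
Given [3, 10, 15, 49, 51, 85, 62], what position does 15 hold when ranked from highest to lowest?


Sort descending: [85, 62, 51, 49, 15, 10, 3]
Find 15 in the sorted list.
15 is at position 5.
Final answer: 5


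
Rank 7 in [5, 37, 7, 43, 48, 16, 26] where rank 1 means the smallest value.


Sort ascending: [5, 7, 16, 26, 37, 43, 48]
Find 7 in the sorted list.
7 is at position 2 (1-indexed).
Final answer: 2


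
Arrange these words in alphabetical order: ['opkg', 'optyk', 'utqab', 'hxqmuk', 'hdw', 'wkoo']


Compare strings character by character (the first differing letter decides):
  'hdw' < 'hxqmuk' since 'd' < 'x' at position 2
  'hxqmuk' < 'opkg' since 'h' < 'o' at position 1
  'opkg' < 'optyk' since 'k' < 't' at position 3
  'optyk' < 'utqab' since 'o' < 'u' at position 1
  'utqab' < 'wkoo' since 'u' < 'w' at position 1
Chaining these comparisons gives the alphabetical order.
Final answer: ['hdw', 'hxqmuk', 'opkg', 'optyk', 'utqab', 'wkoo']


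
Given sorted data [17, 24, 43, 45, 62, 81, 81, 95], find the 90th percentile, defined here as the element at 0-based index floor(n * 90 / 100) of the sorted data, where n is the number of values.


The dataset has n = 8 elements.
Index = floor(8 * 90 / 100) = floor(720 / 100) = floor(7.2) = 7
Counting from index 0 in the sorted data, the element at index 7 is 95.
Final answer: 95


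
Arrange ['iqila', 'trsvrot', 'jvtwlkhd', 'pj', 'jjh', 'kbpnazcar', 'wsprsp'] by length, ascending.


Compute lengths:
  'iqila' has length 5
  'trsvrot' has length 7
  'jvtwlkhd' has length 8
  'pj' has length 2
  'jjh' has length 3
  'kbpnazcar' has length 9
  'wsprsp' has length 6
Lengths in increasing order: 2 < 3 < 5 < 6 < 7 < 8 < 9
Listing the words in that order gives the answer.
Final answer: ['pj', 'jjh', 'iqila', 'wsprsp', 'trsvrot', 'jvtwlkhd', 'kbpnazcar']


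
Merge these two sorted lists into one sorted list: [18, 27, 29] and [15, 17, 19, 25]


List A: [18, 27, 29]
List B: [15, 17, 19, 25]
Repeatedly compare the front elements and take the smaller:
  18 vs 15 -> take 15
  18 vs 17 -> take 17
  18 vs 19 -> take 18
  27 vs 19 -> take 19
  27 vs 25 -> take 25
  B is exhausted; append the rest of A: [27, 29]
Final answer: [15, 17, 18, 19, 25, 27, 29]


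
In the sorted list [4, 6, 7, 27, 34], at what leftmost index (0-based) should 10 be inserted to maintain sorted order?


List is sorted: [4, 6, 7, 27, 34]
We need the leftmost position where 10 can be inserted, i.e. the first index whose element is >= 10 (or the end of the list if none is).
Binary search with low=0, high=5 (0-based indices):
  low=0, high=5, mid=2: a[2]=7 < 10, so low = 3
  low=3, high=5, mid=4: a[4]=34 >= 10, so high = 4
  low=3, high=4, mid=3: a[3]=27 >= 10, so high = 3
Now low = high = 3, so the insertion index is 3.
Final answer: 3


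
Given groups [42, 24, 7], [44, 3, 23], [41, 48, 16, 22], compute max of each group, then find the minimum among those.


Find max of each group:
  Group 1: [42, 24, 7] -> max = 42
  Group 2: [44, 3, 23] -> max = 44
  Group 3: [41, 48, 16, 22] -> max = 48
Maxes: [42, 44, 48]
Minimum of maxes = 42
Final answer: 42


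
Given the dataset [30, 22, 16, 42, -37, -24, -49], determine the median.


First, sort the list: [-49, -37, -24, 16, 22, 30, 42]
The list has 7 elements (odd count).
The middle index is 3 (0-based), and the element there is 16.
Final answer: 16


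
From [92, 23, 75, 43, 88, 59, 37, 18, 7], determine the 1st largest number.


Sort descending: [92, 88, 75, 59, 43, 37, 23, 18, 7]
The 1st element (1-indexed) is at index 0.
Value = 92
Final answer: 92


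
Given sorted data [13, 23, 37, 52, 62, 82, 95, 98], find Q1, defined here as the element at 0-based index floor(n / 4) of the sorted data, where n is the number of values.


The list has n = 8 elements.
Q1 index = floor(8 / 4) = floor(2) = 2
Counting from index 0 in the sorted data, the element at index 2 is 37.
Final answer: 37


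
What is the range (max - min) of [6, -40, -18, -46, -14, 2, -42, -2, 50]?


Maximum value: 50
Minimum value: -46
Range = 50 - (-46) = 96
Final answer: 96


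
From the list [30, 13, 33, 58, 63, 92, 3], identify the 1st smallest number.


Sort ascending: [3, 13, 30, 33, 58, 63, 92]
The 1st element (1-indexed) is at index 0.
Value = 3
Final answer: 3


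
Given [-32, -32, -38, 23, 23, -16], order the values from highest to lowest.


Original list: [-32, -32, -38, 23, 23, -16]
Repeatedly take the largest remaining element:
  Remaining [-32, -32, -38, 23, 23, -16] -> largest is 23
  Remaining [-32, -32, -38, 23, -16] -> largest is 23
  Remaining [-32, -32, -38, -16] -> largest is -16
  Remaining [-32, -32, -38] -> largest is -32
  Remaining [-32, -38] -> largest is -32
  Remaining [-38] -> largest is -38
Collecting the picks in order gives the descending list.
Final answer: [23, 23, -16, -32, -32, -38]


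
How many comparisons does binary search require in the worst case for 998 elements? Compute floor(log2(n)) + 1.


Binary search halves the search space each step.
Maximum comparisons = floor(log2(998)) + 1
log2(998) = 9.9629
floor(log2(998)) = 9, so 9 + 1 = 10
Final answer: 10


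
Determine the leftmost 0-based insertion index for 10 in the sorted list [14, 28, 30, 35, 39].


List is sorted: [14, 28, 30, 35, 39]
We need the leftmost position where 10 can be inserted, i.e. the first index whose element is >= 10 (or the end of the list if none is).
Binary search with low=0, high=5 (0-based indices):
  low=0, high=5, mid=2: a[2]=30 >= 10, so high = 2
  low=0, high=2, mid=1: a[1]=28 >= 10, so high = 1
  low=0, high=1, mid=0: a[0]=14 >= 10, so high = 0
Now low = high = 0, so the insertion index is 0.
Final answer: 0


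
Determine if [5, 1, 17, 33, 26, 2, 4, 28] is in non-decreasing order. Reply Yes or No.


Check consecutive pairs:
  5 <= 1? False
  1 <= 17? True
  17 <= 33? True
  33 <= 26? False
  26 <= 2? False
  2 <= 4? True
  4 <= 28? True
3 consecutive pair(s) are out of order, so the list is not sorted.
Final answer: No


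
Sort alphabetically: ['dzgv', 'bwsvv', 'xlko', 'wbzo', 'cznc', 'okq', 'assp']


Compare strings character by character (the first differing letter decides):
  'assp' < 'bwsvv' since 'a' < 'b' at position 1
  'bwsvv' < 'cznc' since 'b' < 'c' at position 1
  'cznc' < 'dzgv' since 'c' < 'd' at position 1
  'dzgv' < 'okq' since 'd' < 'o' at position 1
  'okq' < 'wbzo' since 'o' < 'w' at position 1
  'wbzo' < 'xlko' since 'w' < 'x' at position 1
Chaining these comparisons gives the alphabetical order.
Final answer: ['assp', 'bwsvv', 'cznc', 'dzgv', 'okq', 'wbzo', 'xlko']


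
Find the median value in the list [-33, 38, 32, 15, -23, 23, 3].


First, sort the list: [-33, -23, 3, 15, 23, 32, 38]
The list has 7 elements (odd count).
The middle index is 3 (0-based), and the element there is 15.
Final answer: 15


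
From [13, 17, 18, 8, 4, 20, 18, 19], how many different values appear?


List all unique values:
Distinct values: [4, 8, 13, 17, 18, 19, 20]
Count = 7
Final answer: 7


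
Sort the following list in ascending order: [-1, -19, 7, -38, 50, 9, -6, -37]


Original list: [-1, -19, 7, -38, 50, 9, -6, -37]
Repeatedly take the smallest remaining element:
  Remaining [-1, -19, 7, -38, 50, 9, -6, -37] -> smallest is -38
  Remaining [-1, -19, 7, 50, 9, -6, -37] -> smallest is -37
  Remaining [-1, -19, 7, 50, 9, -6] -> smallest is -19
  Remaining [-1, 7, 50, 9, -6] -> smallest is -6
  Remaining [-1, 7, 50, 9] -> smallest is -1
  Remaining [7, 50, 9] -> smallest is 7
  Remaining [50, 9] -> smallest is 9
  Remaining [50] -> smallest is 50
Collecting the picks in order gives the sorted list.
Final answer: [-38, -37, -19, -6, -1, 7, 9, 50]


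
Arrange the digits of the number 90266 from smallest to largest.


The number 90266 has digits: 9, 0, 2, 6, 6
Sorted: 0, 2, 6, 6, 9
Joining the sorted digits gives the result.
Final answer: 02669


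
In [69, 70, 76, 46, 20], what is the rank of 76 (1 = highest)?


Sort descending: [76, 70, 69, 46, 20]
Find 76 in the sorted list.
76 is at position 1.
Final answer: 1


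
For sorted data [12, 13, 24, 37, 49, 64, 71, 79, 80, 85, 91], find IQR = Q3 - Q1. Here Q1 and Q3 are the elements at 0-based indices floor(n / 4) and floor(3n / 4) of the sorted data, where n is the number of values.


The data has n = 11 elements.
Q1 index = floor(11 / 4) = floor(2.75) = 2; Q3 index = floor(3 * 11 / 4) = floor(8.25) = 8
Q1 = element at index 2 = 24
Q3 = element at index 8 = 80
IQR = 80 - 24 = 56
Final answer: 56


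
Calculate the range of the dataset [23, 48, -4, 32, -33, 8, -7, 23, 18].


Maximum value: 48
Minimum value: -33
Range = 48 - (-33) = 81
Final answer: 81


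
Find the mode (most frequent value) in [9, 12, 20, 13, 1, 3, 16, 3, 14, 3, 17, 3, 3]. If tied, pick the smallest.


Count the frequency of each value:
  1 appears 1 time(s)
  3 appears 5 time(s)
  9 appears 1 time(s)
  12 appears 1 time(s)
  13 appears 1 time(s)
  14 appears 1 time(s)
  16 appears 1 time(s)
  17 appears 1 time(s)
  20 appears 1 time(s)
Maximum frequency is 5.
Only 3 reaches that frequency, so it is the mode.
Final answer: 3


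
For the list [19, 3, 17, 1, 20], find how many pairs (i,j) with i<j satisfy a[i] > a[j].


For each element, count the later elements that are smaller than it:
  19 (index 0): smaller elements after it = [3, 17, 1] -> 3
  3 (index 1): smaller elements after it = [1] -> 1
  17 (index 2): smaller elements after it = [1] -> 1
  1 (index 3): smaller elements after it = [] -> 0
Total inversions = 3 + 1 + 1 + 0 = 5
Final answer: 5


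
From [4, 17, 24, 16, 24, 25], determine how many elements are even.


Check each element:
  4 is even
  17 is odd
  24 is even
  16 is even
  24 is even
  25 is odd
Evens: [4, 24, 16, 24]
Count of evens = 4
Final answer: 4


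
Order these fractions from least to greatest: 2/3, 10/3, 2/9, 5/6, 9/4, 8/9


Convert to decimal for comparison:
  2/3 = 0.6667
  10/3 = 3.3333
  2/9 = 0.2222
  5/6 = 0.8333
  9/4 = 2.25
  8/9 = 0.8889
Decimals in increasing order: 0.2222 < 0.6667 < 0.8333 < 0.8889 < 2.25 < 3.3333
Writing each back as its fraction gives the sorted order.
Final answer: 2/9, 2/3, 5/6, 8/9, 9/4, 10/3


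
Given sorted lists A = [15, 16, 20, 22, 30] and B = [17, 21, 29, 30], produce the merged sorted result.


List A: [15, 16, 20, 22, 30]
List B: [17, 21, 29, 30]
Repeatedly compare the front elements and take the smaller:
  15 vs 17 -> take 15
  16 vs 17 -> take 16
  20 vs 17 -> take 17
  20 vs 21 -> take 20
  22 vs 21 -> take 21
  22 vs 29 -> take 22
  30 vs 29 -> take 29
  30 vs 30 -> take 30
  A is exhausted; append the rest of B: [30]
Final answer: [15, 16, 17, 20, 21, 22, 29, 30, 30]


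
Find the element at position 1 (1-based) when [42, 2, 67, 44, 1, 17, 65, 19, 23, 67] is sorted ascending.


Sort ascending: [1, 2, 17, 19, 23, 42, 44, 65, 67, 67]
The 1st element (1-indexed) is at index 0.
Value = 1
Final answer: 1


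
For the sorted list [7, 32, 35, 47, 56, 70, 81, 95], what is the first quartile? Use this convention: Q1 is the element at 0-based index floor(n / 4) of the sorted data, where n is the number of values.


The list has n = 8 elements.
Q1 index = floor(8 / 4) = floor(2) = 2
Counting from index 0 in the sorted data, the element at index 2 is 35.
Final answer: 35


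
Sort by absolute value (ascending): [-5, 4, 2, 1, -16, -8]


Compute absolute values:
  |-5| = 5
  |4| = 4
  |2| = 2
  |1| = 1
  |-16| = 16
  |-8| = 8
Absolute values in increasing order: 1 < 2 < 4 < 5 < 8 < 16
Listing the original numbers in that order gives the answer.
Final answer: [1, 2, 4, -5, -8, -16]


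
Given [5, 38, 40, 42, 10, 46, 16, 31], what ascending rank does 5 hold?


Sort ascending: [5, 10, 16, 31, 38, 40, 42, 46]
Find 5 in the sorted list.
5 is at position 1 (1-indexed).
Final answer: 1


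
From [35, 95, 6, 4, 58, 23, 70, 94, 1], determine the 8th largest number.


Sort descending: [95, 94, 70, 58, 35, 23, 6, 4, 1]
The 8th element (1-indexed) is at index 7.
Value = 4
Final answer: 4


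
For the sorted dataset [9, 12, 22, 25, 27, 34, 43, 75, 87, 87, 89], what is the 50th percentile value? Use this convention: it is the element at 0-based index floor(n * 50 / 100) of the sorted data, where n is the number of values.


The dataset has n = 11 elements.
Index = floor(11 * 50 / 100) = floor(550 / 100) = floor(5.5) = 5
Counting from index 0 in the sorted data, the element at index 5 is 34.
Final answer: 34


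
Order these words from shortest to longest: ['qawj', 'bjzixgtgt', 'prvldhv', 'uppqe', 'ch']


Compute lengths:
  'qawj' has length 4
  'bjzixgtgt' has length 9
  'prvldhv' has length 7
  'uppqe' has length 5
  'ch' has length 2
Lengths in increasing order: 2 < 4 < 5 < 7 < 9
Listing the words in that order gives the answer.
Final answer: ['ch', 'qawj', 'uppqe', 'prvldhv', 'bjzixgtgt']


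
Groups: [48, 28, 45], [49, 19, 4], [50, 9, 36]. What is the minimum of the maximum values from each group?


Find max of each group:
  Group 1: [48, 28, 45] -> max = 48
  Group 2: [49, 19, 4] -> max = 49
  Group 3: [50, 9, 36] -> max = 50
Maxes: [48, 49, 50]
Minimum of maxes = 48
Final answer: 48


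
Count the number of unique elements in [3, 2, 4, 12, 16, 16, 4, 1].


List all unique values:
Distinct values: [1, 2, 3, 4, 12, 16]
Count = 6
Final answer: 6


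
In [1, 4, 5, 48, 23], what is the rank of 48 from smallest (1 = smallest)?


Sort ascending: [1, 4, 5, 23, 48]
Find 48 in the sorted list.
48 is at position 5 (1-indexed).
Final answer: 5


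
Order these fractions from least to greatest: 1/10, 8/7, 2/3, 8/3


Convert to decimal for comparison:
  1/10 = 0.1
  8/7 = 1.1429
  2/3 = 0.6667
  8/3 = 2.6667
Decimals in increasing order: 0.1 < 0.6667 < 1.1429 < 2.6667
Writing each back as its fraction gives the sorted order.
Final answer: 1/10, 2/3, 8/7, 8/3


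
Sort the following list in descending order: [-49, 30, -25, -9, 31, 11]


Original list: [-49, 30, -25, -9, 31, 11]
Repeatedly take the largest remaining element:
  Remaining [-49, 30, -25, -9, 31, 11] -> largest is 31
  Remaining [-49, 30, -25, -9, 11] -> largest is 30
  Remaining [-49, -25, -9, 11] -> largest is 11
  Remaining [-49, -25, -9] -> largest is -9
  Remaining [-49, -25] -> largest is -25
  Remaining [-49] -> largest is -49
Collecting the picks in order gives the descending list.
Final answer: [31, 30, 11, -9, -25, -49]


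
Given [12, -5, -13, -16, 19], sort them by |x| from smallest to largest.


Compute absolute values:
  |12| = 12
  |-5| = 5
  |-13| = 13
  |-16| = 16
  |19| = 19
Absolute values in increasing order: 5 < 12 < 13 < 16 < 19
Listing the original numbers in that order gives the answer.
Final answer: [-5, 12, -13, -16, 19]


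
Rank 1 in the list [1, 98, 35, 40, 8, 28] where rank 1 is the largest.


Sort descending: [98, 40, 35, 28, 8, 1]
Find 1 in the sorted list.
1 is at position 6.
Final answer: 6


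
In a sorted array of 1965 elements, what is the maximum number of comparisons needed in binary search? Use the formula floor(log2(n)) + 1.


Binary search halves the search space each step.
Maximum comparisons = floor(log2(1965)) + 1
log2(1965) = 10.9403
floor(log2(1965)) = 10, so 10 + 1 = 11
Final answer: 11


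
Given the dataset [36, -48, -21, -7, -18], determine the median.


First, sort the list: [-48, -21, -18, -7, 36]
The list has 5 elements (odd count).
The middle index is 2 (0-based), and the element there is -18.
Final answer: -18


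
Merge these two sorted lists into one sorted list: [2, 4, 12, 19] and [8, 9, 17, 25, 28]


List A: [2, 4, 12, 19]
List B: [8, 9, 17, 25, 28]
Repeatedly compare the front elements and take the smaller:
  2 vs 8 -> take 2
  4 vs 8 -> take 4
  12 vs 8 -> take 8
  12 vs 9 -> take 9
  12 vs 17 -> take 12
  19 vs 17 -> take 17
  19 vs 25 -> take 19
  A is exhausted; append the rest of B: [25, 28]
Final answer: [2, 4, 8, 9, 12, 17, 19, 25, 28]


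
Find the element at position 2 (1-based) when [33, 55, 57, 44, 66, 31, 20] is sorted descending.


Sort descending: [66, 57, 55, 44, 33, 31, 20]
The 2nd element (1-indexed) is at index 1.
Value = 57
Final answer: 57


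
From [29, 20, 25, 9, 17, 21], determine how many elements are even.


Check each element:
  29 is odd
  20 is even
  25 is odd
  9 is odd
  17 is odd
  21 is odd
Evens: [20]
Count of evens = 1
Final answer: 1


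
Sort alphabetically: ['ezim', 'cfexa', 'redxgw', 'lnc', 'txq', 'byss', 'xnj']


Compare strings character by character (the first differing letter decides):
  'byss' < 'cfexa' since 'b' < 'c' at position 1
  'cfexa' < 'ezim' since 'c' < 'e' at position 1
  'ezim' < 'lnc' since 'e' < 'l' at position 1
  'lnc' < 'redxgw' since 'l' < 'r' at position 1
  'redxgw' < 'txq' since 'r' < 't' at position 1
  'txq' < 'xnj' since 't' < 'x' at position 1
Chaining these comparisons gives the alphabetical order.
Final answer: ['byss', 'cfexa', 'ezim', 'lnc', 'redxgw', 'txq', 'xnj']


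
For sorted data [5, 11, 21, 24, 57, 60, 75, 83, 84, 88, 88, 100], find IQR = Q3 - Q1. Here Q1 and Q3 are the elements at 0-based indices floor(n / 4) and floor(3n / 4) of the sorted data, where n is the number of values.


The data has n = 12 elements.
Q1 index = floor(12 / 4) = floor(3) = 3; Q3 index = floor(3 * 12 / 4) = floor(9) = 9
Q1 = element at index 3 = 24
Q3 = element at index 9 = 88
IQR = 88 - 24 = 64
Final answer: 64


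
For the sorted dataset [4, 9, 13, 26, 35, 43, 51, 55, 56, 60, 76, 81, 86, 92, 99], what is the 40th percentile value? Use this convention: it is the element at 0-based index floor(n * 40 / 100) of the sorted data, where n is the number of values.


The dataset has n = 15 elements.
Index = floor(15 * 40 / 100) = floor(600 / 100) = floor(6) = 6
Counting from index 0 in the sorted data, the element at index 6 is 51.
Final answer: 51


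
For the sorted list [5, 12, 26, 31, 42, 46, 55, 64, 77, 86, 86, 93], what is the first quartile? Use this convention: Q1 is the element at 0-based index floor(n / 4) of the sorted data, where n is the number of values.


The list has n = 12 elements.
Q1 index = floor(12 / 4) = floor(3) = 3
Counting from index 0 in the sorted data, the element at index 3 is 31.
Final answer: 31


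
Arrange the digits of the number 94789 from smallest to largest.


The number 94789 has digits: 9, 4, 7, 8, 9
Sorted: 4, 7, 8, 9, 9
Joining the sorted digits gives the result.
Final answer: 47899


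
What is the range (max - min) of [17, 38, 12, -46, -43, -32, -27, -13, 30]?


Maximum value: 38
Minimum value: -46
Range = 38 - (-46) = 84
Final answer: 84


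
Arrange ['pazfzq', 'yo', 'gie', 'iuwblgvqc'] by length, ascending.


Compute lengths:
  'pazfzq' has length 6
  'yo' has length 2
  'gie' has length 3
  'iuwblgvqc' has length 9
Lengths in increasing order: 2 < 3 < 6 < 9
Listing the words in that order gives the answer.
Final answer: ['yo', 'gie', 'pazfzq', 'iuwblgvqc']


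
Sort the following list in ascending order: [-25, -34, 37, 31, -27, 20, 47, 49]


Original list: [-25, -34, 37, 31, -27, 20, 47, 49]
Repeatedly take the smallest remaining element:
  Remaining [-25, -34, 37, 31, -27, 20, 47, 49] -> smallest is -34
  Remaining [-25, 37, 31, -27, 20, 47, 49] -> smallest is -27
  Remaining [-25, 37, 31, 20, 47, 49] -> smallest is -25
  Remaining [37, 31, 20, 47, 49] -> smallest is 20
  Remaining [37, 31, 47, 49] -> smallest is 31
  Remaining [37, 47, 49] -> smallest is 37
  Remaining [47, 49] -> smallest is 47
  Remaining [49] -> smallest is 49
Collecting the picks in order gives the sorted list.
Final answer: [-34, -27, -25, 20, 31, 37, 47, 49]


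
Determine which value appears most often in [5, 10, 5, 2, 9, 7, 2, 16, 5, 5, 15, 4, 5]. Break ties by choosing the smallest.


Count the frequency of each value:
  2 appears 2 time(s)
  4 appears 1 time(s)
  5 appears 5 time(s)
  7 appears 1 time(s)
  9 appears 1 time(s)
  10 appears 1 time(s)
  15 appears 1 time(s)
  16 appears 1 time(s)
Maximum frequency is 5.
Only 5 reaches that frequency, so it is the mode.
Final answer: 5


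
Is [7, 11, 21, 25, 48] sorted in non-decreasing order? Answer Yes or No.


Check consecutive pairs:
  7 <= 11? True
  11 <= 21? True
  21 <= 25? True
  25 <= 48? True
Every consecutive pair is in order, so the list is non-decreasing.
Final answer: Yes


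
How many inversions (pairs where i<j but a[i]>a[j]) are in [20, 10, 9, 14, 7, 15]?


For each element, count the later elements that are smaller than it:
  20 (index 0): smaller elements after it = [10, 9, 14, 7, 15] -> 5
  10 (index 1): smaller elements after it = [9, 7] -> 2
  9 (index 2): smaller elements after it = [7] -> 1
  14 (index 3): smaller elements after it = [7] -> 1
  7 (index 4): smaller elements after it = [] -> 0
Total inversions = 5 + 2 + 1 + 1 + 0 = 9
Final answer: 9


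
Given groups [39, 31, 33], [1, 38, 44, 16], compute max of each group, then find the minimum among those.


Find max of each group:
  Group 1: [39, 31, 33] -> max = 39
  Group 2: [1, 38, 44, 16] -> max = 44
Maxes: [39, 44]
Minimum of maxes = 39
Final answer: 39
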